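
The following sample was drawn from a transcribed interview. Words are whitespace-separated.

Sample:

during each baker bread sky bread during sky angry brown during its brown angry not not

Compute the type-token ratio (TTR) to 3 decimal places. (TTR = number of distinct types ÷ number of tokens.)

N = 16 tokens, V = 9 types.
TTR = V / N = 9 / 16 = 0.563

0.563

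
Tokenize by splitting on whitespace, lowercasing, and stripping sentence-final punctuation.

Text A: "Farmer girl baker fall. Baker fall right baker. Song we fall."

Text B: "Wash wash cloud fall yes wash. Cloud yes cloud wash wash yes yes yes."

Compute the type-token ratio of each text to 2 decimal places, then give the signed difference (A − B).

TTR(A) = 7/11 = 0.64
TTR(B) = 4/14 = 0.29
Difference = 0.64 − 0.29 = 0.35

0.35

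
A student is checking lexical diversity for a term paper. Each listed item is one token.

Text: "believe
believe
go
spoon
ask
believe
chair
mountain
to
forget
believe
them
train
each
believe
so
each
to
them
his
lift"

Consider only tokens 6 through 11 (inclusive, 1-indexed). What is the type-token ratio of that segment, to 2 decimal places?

0.83

Segment tokens 6–11: believe, chair, mountain, to, forget, believe
Segment N = 6, segment V = 5.
TTR = 5 / 6 = 0.83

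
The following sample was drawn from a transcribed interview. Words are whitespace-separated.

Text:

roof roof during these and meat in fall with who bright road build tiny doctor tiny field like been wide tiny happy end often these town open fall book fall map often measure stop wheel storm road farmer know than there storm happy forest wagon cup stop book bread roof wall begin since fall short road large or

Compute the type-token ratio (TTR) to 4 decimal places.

0.7414

N = 58 tokens, V = 43 types.
TTR = V / N = 43 / 58 = 0.7414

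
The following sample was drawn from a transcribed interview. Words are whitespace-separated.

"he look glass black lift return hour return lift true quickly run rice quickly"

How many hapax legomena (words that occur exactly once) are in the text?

Frequencies: lift:2, return:2, quickly:2, he:1, look:1, glass:1, black:1, hour:1, true:1, run:1, rice:1
Hapax (freq=1): black, glass, he, hour, look, rice, run, true

8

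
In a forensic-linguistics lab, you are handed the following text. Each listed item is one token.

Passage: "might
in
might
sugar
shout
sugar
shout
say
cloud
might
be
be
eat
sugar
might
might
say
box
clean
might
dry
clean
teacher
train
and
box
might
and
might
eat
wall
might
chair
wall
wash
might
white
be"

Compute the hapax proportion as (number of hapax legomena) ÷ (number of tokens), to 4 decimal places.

0.2105

Frequencies: might:10, sugar:3, be:3, shout:2, say:2, eat:2, box:2, clean:2, and:2, wall:2, in:1, cloud:1, dry:1, teacher:1, train:1, chair:1, wash:1, white:1
Hapax count = 8; token count = 38.
Ratio = 8 / 38 = 0.2105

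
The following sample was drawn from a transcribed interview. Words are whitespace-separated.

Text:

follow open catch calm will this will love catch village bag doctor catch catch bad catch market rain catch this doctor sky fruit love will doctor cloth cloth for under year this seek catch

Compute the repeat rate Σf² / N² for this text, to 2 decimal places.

0.08

Frequencies: catch:7, will:3, this:3, doctor:3, love:2, cloth:2, follow:1, open:1, calm:1, village:1, bag:1, bad:1, market:1, rain:1, sky:1, fruit:1, for:1, under:1, year:1, seek:1
Σf² = 98; N² = 1156
Repeat rate = 98 / 1156 = 0.08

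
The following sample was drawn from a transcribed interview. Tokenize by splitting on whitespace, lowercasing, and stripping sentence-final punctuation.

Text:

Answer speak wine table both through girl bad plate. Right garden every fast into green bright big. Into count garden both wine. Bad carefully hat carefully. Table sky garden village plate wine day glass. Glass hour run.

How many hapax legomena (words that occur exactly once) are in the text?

Frequencies: wine:3, garden:3, table:2, both:2, bad:2, plate:2, into:2, carefully:2, glass:2, answer:1, speak:1, through:1, girl:1, right:1, every:1, fast:1, green:1, bright:1, big:1, count:1, … (6 more, each freq 1)
Hapax (freq=1): answer, big, bright, count, day, every, fast, girl, green, hat, hour, right, run, sky, speak, through, village

17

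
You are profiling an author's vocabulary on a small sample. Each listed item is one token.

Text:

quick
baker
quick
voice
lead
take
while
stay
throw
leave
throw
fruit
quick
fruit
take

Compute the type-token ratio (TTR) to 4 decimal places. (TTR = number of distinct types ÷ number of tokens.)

0.6667

N = 15 tokens, V = 10 types.
TTR = V / N = 10 / 15 = 0.6667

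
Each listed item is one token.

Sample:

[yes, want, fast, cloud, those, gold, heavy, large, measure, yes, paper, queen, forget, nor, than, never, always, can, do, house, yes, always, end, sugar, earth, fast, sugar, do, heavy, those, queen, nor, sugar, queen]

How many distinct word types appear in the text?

22

Distinct types: {always, can, cloud, do, earth, end, fast, forget, gold, heavy, house, large, measure, never, nor, paper, queen, sugar, than, those, want, yes}
V = 22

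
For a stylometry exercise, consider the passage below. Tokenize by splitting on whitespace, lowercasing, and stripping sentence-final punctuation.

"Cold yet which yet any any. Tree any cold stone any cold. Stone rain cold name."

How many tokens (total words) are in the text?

Tokens: cold, yet, which, yet, any, any, tree, any, cold, stone, any, cold, stone, rain, cold, name
N = 16

16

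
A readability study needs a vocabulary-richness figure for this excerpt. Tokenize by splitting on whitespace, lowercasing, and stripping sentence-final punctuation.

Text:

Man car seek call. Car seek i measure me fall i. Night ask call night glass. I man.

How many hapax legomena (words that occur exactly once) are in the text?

Frequencies: i:3, man:2, car:2, seek:2, call:2, night:2, measure:1, me:1, fall:1, ask:1, glass:1
Hapax (freq=1): ask, fall, glass, me, measure

5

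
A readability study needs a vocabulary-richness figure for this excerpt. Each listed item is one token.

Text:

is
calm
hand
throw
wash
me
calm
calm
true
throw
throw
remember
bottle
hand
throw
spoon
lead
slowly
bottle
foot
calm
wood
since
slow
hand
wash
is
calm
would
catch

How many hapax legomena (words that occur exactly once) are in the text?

Frequencies: calm:5, throw:4, hand:3, is:2, wash:2, bottle:2, me:1, true:1, remember:1, spoon:1, lead:1, slowly:1, foot:1, wood:1, since:1, slow:1, would:1, catch:1
Hapax (freq=1): catch, foot, lead, me, remember, since, slow, slowly, spoon, true, wood, would

12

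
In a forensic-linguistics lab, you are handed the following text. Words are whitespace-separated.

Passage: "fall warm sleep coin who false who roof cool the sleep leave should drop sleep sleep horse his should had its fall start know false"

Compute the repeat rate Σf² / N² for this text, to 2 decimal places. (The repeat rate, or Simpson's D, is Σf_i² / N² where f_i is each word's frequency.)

Frequencies: sleep:4, fall:2, who:2, false:2, should:2, warm:1, coin:1, roof:1, cool:1, the:1, leave:1, drop:1, horse:1, his:1, had:1, its:1, start:1, know:1
Σf² = 45; N² = 625
Repeat rate = 45 / 625 = 0.07

0.07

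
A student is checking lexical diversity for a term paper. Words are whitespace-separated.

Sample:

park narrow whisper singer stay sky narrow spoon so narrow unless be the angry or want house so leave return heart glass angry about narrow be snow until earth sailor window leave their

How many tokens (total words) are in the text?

33

Tokens: park, narrow, whisper, singer, stay, sky, narrow, spoon, so, narrow, unless, be, the, angry, or, want, house, so, leave, return, heart, glass, angry, about, narrow, be, snow, until, earth, sailor, window, leave, their
N = 33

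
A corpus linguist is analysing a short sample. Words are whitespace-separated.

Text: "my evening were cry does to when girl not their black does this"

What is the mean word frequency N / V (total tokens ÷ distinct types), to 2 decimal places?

1.08

N = 13 tokens, V = 12 types.
Mean frequency = N / V = 13 / 12 = 1.08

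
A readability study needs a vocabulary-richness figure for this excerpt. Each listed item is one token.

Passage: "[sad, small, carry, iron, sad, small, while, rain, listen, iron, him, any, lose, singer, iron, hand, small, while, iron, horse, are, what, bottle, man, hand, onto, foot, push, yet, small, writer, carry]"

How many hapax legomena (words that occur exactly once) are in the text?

16

Frequencies: small:4, iron:4, sad:2, carry:2, while:2, hand:2, rain:1, listen:1, him:1, any:1, lose:1, singer:1, horse:1, are:1, what:1, bottle:1, man:1, onto:1, foot:1, push:1, … (2 more, each freq 1)
Hapax (freq=1): any, are, bottle, foot, him, horse, listen, lose, man, onto, push, rain, singer, what, writer, yet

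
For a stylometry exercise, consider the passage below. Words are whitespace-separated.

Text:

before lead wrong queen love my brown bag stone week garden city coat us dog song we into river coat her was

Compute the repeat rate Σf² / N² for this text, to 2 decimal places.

Frequencies: coat:2, before:1, lead:1, wrong:1, queen:1, love:1, my:1, brown:1, bag:1, stone:1, week:1, garden:1, city:1, us:1, dog:1, song:1, we:1, into:1, river:1, her:1, … (1 more, each freq 1)
Σf² = 24; N² = 484
Repeat rate = 24 / 484 = 0.05

0.05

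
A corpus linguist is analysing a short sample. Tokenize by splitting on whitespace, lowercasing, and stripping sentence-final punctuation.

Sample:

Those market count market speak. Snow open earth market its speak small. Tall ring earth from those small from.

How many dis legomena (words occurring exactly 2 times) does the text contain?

5

Frequencies: market:3, those:2, speak:2, earth:2, small:2, from:2, count:1, snow:1, open:1, its:1, tall:1, ring:1
Words with frequency 2: earth, from, small, speak, those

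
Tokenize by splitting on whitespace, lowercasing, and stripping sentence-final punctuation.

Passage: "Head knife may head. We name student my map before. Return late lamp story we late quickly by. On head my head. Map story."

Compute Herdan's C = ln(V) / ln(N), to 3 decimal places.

0.872

N = 24, V = 16.
ln(V) = 2.772589, ln(N) = 3.178054
C = 2.772589 / 3.178054 = 0.872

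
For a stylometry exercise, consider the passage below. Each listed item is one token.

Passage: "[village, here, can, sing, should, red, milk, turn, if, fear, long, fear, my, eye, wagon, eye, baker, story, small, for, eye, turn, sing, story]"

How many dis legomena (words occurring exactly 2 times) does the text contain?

Frequencies: eye:3, sing:2, turn:2, fear:2, story:2, village:1, here:1, can:1, should:1, red:1, milk:1, if:1, long:1, my:1, wagon:1, baker:1, small:1, for:1
Words with frequency 2: fear, sing, story, turn

4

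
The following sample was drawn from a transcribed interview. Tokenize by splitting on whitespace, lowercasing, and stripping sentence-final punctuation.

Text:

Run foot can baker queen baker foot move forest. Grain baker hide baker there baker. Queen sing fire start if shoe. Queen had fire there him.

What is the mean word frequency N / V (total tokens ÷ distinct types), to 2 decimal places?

1.53

N = 26 tokens, V = 17 types.
Mean frequency = N / V = 26 / 17 = 1.53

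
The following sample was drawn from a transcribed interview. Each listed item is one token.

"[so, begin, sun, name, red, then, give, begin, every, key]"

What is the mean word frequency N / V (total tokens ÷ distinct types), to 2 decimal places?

1.11

N = 10 tokens, V = 9 types.
Mean frequency = N / V = 10 / 9 = 1.11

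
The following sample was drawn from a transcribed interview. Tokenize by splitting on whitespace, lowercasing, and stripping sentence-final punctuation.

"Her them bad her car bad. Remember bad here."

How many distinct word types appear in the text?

6

Distinct types: {bad, car, her, here, remember, them}
V = 6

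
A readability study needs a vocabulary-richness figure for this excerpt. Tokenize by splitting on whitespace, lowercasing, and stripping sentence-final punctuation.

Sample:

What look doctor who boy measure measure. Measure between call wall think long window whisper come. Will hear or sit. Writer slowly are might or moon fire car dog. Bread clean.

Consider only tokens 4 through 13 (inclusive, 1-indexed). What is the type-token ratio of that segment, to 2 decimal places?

Segment tokens 4–13: who, boy, measure, measure, measure, between, call, wall, think, long
Segment N = 10, segment V = 8.
TTR = 8 / 10 = 0.80

0.80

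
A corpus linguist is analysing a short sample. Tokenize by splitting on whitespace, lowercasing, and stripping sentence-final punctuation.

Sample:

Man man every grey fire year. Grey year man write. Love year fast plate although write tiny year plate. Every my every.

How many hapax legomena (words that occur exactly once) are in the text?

Frequencies: year:4, man:3, every:3, grey:2, write:2, plate:2, fire:1, love:1, fast:1, although:1, tiny:1, my:1
Hapax (freq=1): although, fast, fire, love, my, tiny

6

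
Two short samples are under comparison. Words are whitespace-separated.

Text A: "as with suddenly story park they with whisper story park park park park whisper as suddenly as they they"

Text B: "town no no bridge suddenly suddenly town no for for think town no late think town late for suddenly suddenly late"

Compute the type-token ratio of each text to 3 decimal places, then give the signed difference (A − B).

0.035

TTR(A) = 7/19 = 0.368
TTR(B) = 7/21 = 0.333
Difference = 0.368 − 0.333 = 0.035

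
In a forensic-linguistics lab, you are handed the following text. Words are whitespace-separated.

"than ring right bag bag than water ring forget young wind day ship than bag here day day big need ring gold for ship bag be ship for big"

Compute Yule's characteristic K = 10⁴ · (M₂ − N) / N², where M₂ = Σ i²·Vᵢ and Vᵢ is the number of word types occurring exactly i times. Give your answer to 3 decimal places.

Frequencies: bag:4, than:3, ring:3, day:3, ship:3, big:2, for:2, right:1, water:1, forget:1, young:1, wind:1, here:1, need:1, gold:1, be:1
N = 29. Frequency spectrum: V_1=9, V_2=2, V_3=4, V_4=1
M₂ = 1²·9 + 2²·2 + 3²·4 + 4²·1 = 69
K = 10000 × (69 − 29) / 29² = 475.624

475.624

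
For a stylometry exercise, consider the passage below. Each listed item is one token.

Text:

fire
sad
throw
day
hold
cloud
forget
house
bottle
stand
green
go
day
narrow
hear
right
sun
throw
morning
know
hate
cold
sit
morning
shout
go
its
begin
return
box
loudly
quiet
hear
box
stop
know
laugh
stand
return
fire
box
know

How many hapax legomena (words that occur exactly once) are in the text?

20

Frequencies: know:3, box:3, fire:2, throw:2, day:2, stand:2, go:2, hear:2, morning:2, return:2, sad:1, hold:1, cloud:1, forget:1, house:1, bottle:1, green:1, narrow:1, right:1, sun:1, … (10 more, each freq 1)
Hapax (freq=1): begin, bottle, cloud, cold, forget, green, hate, hold, house, its, laugh, loudly, narrow, quiet, right, sad, shout, sit, stop, sun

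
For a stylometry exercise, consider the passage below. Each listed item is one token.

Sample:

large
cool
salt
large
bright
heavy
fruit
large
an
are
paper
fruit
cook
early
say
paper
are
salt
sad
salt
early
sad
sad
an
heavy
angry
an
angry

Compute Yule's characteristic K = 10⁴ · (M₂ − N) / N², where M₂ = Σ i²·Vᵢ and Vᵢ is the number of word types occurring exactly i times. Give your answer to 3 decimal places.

Frequencies: large:3, salt:3, an:3, sad:3, heavy:2, fruit:2, are:2, paper:2, early:2, angry:2, cool:1, bright:1, cook:1, say:1
N = 28. Frequency spectrum: V_1=4, V_2=6, V_3=4
M₂ = 1²·4 + 2²·6 + 3²·4 = 64
K = 10000 × (64 − 28) / 28² = 459.184

459.184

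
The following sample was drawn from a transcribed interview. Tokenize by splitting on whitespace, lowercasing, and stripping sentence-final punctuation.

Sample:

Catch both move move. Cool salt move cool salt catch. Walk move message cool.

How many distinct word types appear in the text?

Distinct types: {both, catch, cool, message, move, salt, walk}
V = 7

7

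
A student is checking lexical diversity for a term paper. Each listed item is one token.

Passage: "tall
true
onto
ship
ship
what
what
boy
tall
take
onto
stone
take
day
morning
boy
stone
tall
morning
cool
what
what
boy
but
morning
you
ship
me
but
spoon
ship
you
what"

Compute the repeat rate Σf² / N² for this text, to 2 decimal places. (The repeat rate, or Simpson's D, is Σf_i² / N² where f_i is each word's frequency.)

Frequencies: what:5, ship:4, tall:3, boy:3, morning:3, onto:2, take:2, stone:2, but:2, you:2, true:1, day:1, cool:1, me:1, spoon:1
Σf² = 93; N² = 1089
Repeat rate = 93 / 1089 = 0.09

0.09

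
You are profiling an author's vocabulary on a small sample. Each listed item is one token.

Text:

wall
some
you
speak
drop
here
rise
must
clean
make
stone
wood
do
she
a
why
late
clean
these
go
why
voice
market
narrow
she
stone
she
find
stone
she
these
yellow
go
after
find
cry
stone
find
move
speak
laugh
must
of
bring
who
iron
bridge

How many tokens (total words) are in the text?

Tokens: wall, some, you, speak, drop, here, rise, must, clean, make, stone, wood, do, she, a, why, late, clean, these, go, why, voice, market, narrow, she, stone, she, find, stone, she, these, yellow, go, after, find, cry, stone, find, move, speak, laugh, must, of, bring, who, iron, bridge
N = 47

47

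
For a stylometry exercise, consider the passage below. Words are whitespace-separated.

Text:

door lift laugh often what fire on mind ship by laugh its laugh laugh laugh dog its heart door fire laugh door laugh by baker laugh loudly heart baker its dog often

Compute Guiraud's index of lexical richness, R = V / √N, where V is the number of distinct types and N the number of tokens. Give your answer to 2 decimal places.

2.65

N = 32, V = 15.
√N = 5.656854
R = 15 / 5.656854 = 2.65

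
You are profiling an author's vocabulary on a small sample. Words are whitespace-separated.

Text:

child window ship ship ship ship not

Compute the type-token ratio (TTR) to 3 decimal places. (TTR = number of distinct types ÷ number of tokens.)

N = 7 tokens, V = 4 types.
TTR = V / N = 4 / 7 = 0.571

0.571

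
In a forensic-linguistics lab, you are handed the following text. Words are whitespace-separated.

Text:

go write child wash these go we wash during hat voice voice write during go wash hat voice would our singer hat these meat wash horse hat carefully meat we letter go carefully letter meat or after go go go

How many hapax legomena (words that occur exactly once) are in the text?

Frequencies: go:7, wash:4, hat:4, voice:3, meat:3, write:2, these:2, we:2, during:2, carefully:2, letter:2, child:1, would:1, our:1, singer:1, horse:1, or:1, after:1
Hapax (freq=1): after, child, horse, or, our, singer, would

7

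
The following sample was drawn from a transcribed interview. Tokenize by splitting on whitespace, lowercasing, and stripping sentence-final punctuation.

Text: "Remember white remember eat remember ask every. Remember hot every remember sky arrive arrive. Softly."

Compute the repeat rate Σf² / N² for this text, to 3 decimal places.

0.173

Frequencies: remember:5, every:2, arrive:2, white:1, eat:1, ask:1, hot:1, sky:1, softly:1
Σf² = 39; N² = 225
Repeat rate = 39 / 225 = 0.173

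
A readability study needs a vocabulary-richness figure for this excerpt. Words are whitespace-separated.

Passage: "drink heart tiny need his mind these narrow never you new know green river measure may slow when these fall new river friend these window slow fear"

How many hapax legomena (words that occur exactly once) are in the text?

Frequencies: these:3, new:2, river:2, slow:2, drink:1, heart:1, tiny:1, need:1, his:1, mind:1, narrow:1, never:1, you:1, know:1, green:1, measure:1, may:1, when:1, fall:1, friend:1, … (2 more, each freq 1)
Hapax (freq=1): drink, fall, fear, friend, green, heart, his, know, may, measure, mind, narrow, need, never, tiny, when, window, you

18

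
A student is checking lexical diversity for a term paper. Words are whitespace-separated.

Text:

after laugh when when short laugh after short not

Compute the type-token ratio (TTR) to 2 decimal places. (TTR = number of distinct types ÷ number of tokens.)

N = 9 tokens, V = 5 types.
TTR = V / N = 5 / 9 = 0.56

0.56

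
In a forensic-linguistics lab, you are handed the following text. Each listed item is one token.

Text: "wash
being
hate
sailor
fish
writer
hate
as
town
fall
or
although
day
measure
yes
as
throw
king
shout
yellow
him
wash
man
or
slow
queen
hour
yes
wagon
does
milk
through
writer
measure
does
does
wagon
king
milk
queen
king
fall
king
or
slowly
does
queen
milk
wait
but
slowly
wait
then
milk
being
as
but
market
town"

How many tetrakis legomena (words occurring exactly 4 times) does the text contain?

Frequencies: king:4, does:4, milk:4, as:3, or:3, queen:3, wash:2, being:2, hate:2, writer:2, town:2, fall:2, measure:2, yes:2, wagon:2, slowly:2, wait:2, but:2, sailor:1, fish:1, … (12 more, each freq 1)
Words with frequency 4: does, king, milk

3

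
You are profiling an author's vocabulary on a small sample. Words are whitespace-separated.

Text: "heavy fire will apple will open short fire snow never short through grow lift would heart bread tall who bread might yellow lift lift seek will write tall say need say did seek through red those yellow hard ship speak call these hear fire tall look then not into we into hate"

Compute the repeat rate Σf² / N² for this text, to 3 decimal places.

Frequencies: fire:3, will:3, lift:3, tall:3, short:2, through:2, bread:2, yellow:2, seek:2, say:2, into:2, heavy:1, apple:1, open:1, snow:1, never:1, grow:1, would:1, heart:1, who:1, … (17 more, each freq 1)
Σf² = 90; N² = 2704
Repeat rate = 90 / 2704 = 0.033

0.033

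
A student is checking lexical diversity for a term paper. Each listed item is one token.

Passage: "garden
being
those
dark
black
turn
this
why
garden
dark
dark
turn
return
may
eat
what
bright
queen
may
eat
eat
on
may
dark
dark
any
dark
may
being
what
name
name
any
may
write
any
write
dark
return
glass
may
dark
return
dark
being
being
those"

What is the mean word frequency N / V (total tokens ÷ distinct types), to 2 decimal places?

N = 47 tokens, V = 19 types.
Mean frequency = N / V = 47 / 19 = 2.47

2.47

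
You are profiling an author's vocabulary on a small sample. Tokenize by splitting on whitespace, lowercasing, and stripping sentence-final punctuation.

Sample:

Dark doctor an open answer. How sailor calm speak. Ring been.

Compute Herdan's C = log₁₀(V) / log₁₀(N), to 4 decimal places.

1.0000

N = 11, V = 11.
log₁₀(V) = 1.041393, log₁₀(N) = 1.041393
C = 1.041393 / 1.041393 = 1.0000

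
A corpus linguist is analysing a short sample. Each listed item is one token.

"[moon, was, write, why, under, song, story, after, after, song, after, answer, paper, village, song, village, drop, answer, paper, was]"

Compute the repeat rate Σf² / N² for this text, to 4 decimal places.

Frequencies: song:3, after:3, was:2, answer:2, paper:2, village:2, moon:1, write:1, why:1, under:1, story:1, drop:1
Σf² = 40; N² = 400
Repeat rate = 40 / 400 = 0.1000

0.1000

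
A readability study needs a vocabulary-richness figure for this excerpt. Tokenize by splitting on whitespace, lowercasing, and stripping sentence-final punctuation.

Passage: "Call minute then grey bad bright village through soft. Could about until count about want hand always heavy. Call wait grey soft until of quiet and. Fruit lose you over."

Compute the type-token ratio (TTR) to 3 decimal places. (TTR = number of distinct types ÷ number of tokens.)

N = 30 tokens, V = 25 types.
TTR = V / N = 25 / 30 = 0.833

0.833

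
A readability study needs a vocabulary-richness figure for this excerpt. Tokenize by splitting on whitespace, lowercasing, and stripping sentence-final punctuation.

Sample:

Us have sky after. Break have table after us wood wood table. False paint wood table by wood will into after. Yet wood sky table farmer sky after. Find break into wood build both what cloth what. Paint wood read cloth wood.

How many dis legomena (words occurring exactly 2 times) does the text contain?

Frequencies: wood:8, after:4, table:4, sky:3, us:2, have:2, break:2, paint:2, into:2, what:2, cloth:2, false:1, by:1, will:1, yet:1, farmer:1, find:1, build:1, both:1, read:1
Words with frequency 2: break, cloth, have, into, paint, us, what

7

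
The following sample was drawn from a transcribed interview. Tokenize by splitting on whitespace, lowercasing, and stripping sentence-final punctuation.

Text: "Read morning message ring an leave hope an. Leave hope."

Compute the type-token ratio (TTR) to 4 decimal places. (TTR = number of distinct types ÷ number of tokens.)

N = 10 tokens, V = 7 types.
TTR = V / N = 7 / 10 = 0.7000

0.7000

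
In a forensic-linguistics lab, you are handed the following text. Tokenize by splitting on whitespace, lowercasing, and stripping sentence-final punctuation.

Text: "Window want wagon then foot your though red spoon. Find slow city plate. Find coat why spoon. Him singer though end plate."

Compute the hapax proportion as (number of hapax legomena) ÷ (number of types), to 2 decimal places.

Frequencies: though:2, spoon:2, find:2, plate:2, window:1, want:1, wagon:1, then:1, foot:1, your:1, red:1, slow:1, city:1, coat:1, why:1, him:1, singer:1, end:1
Hapax count = 14; type count = 18.
Ratio = 14 / 18 = 0.78

0.78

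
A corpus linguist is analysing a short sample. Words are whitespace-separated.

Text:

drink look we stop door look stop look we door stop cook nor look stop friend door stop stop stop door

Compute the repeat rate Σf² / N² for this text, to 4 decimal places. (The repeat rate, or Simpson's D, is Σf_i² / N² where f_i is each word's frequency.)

Frequencies: stop:7, look:4, door:4, we:2, drink:1, cook:1, nor:1, friend:1
Σf² = 89; N² = 441
Repeat rate = 89 / 441 = 0.2018

0.2018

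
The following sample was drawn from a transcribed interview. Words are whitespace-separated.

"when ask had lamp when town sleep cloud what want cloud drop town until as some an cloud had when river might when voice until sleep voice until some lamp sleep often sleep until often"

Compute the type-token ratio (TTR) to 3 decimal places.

0.514

N = 35 tokens, V = 18 types.
TTR = V / N = 18 / 35 = 0.514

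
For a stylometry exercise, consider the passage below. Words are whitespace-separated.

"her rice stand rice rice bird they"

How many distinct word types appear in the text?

5

Distinct types: {bird, her, rice, stand, they}
V = 5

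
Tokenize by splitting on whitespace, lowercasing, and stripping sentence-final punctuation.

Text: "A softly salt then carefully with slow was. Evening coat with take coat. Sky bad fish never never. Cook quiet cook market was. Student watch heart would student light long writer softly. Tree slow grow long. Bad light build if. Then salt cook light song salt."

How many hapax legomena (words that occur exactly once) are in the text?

17

Frequencies: salt:3, cook:3, light:3, softly:2, then:2, with:2, slow:2, was:2, coat:2, bad:2, never:2, student:2, long:2, a:1, carefully:1, evening:1, take:1, sky:1, fish:1, quiet:1, … (10 more, each freq 1)
Hapax (freq=1): a, build, carefully, evening, fish, grow, heart, if, market, quiet, sky, song, take, tree, watch, would, writer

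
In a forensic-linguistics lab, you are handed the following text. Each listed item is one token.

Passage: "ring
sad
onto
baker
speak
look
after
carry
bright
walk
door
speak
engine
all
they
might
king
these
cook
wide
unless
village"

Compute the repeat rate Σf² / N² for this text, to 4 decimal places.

Frequencies: speak:2, ring:1, sad:1, onto:1, baker:1, look:1, after:1, carry:1, bright:1, walk:1, door:1, engine:1, all:1, they:1, might:1, king:1, these:1, cook:1, wide:1, unless:1, … (1 more, each freq 1)
Σf² = 24; N² = 484
Repeat rate = 24 / 484 = 0.0496

0.0496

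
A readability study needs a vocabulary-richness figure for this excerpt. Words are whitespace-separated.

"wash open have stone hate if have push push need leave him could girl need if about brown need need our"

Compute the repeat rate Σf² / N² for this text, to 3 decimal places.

0.088

Frequencies: need:4, have:2, if:2, push:2, wash:1, open:1, stone:1, hate:1, leave:1, him:1, could:1, girl:1, about:1, brown:1, our:1
Σf² = 39; N² = 441
Repeat rate = 39 / 441 = 0.088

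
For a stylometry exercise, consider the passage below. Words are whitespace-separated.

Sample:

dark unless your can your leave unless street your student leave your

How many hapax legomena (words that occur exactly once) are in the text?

Frequencies: your:4, unless:2, leave:2, dark:1, can:1, street:1, student:1
Hapax (freq=1): can, dark, street, student

4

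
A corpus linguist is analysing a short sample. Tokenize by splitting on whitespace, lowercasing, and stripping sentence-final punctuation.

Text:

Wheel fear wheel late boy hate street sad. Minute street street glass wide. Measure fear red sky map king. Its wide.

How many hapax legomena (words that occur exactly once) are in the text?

Frequencies: street:3, wheel:2, fear:2, wide:2, late:1, boy:1, hate:1, sad:1, minute:1, glass:1, measure:1, red:1, sky:1, map:1, king:1, its:1
Hapax (freq=1): boy, glass, hate, its, king, late, map, measure, minute, red, sad, sky

12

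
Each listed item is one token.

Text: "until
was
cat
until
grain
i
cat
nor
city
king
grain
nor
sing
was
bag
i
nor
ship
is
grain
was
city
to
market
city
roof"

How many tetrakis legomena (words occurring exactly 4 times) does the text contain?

Frequencies: was:3, grain:3, nor:3, city:3, until:2, cat:2, i:2, king:1, sing:1, bag:1, ship:1, is:1, to:1, market:1, roof:1
Words with frequency 4: (none)

0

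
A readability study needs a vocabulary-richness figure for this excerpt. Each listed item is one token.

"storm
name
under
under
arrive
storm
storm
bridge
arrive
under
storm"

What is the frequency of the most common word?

Frequencies: storm:4, under:3, arrive:2, name:1, bridge:1
Most common: 'storm' with frequency 4.

4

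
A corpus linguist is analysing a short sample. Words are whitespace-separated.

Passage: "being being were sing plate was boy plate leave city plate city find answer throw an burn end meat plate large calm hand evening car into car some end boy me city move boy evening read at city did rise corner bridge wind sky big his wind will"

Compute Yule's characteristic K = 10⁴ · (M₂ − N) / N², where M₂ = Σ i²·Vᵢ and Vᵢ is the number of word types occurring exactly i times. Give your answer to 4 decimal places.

Frequencies: plate:4, city:4, boy:3, being:2, end:2, evening:2, car:2, wind:2, were:1, sing:1, was:1, leave:1, find:1, answer:1, throw:1, an:1, burn:1, meat:1, large:1, calm:1, … (15 more, each freq 1)
N = 48. Frequency spectrum: V_1=27, V_2=5, V_3=1, V_4=2
M₂ = 1²·27 + 2²·5 + 3²·1 + 4²·2 = 88
K = 10000 × (88 − 48) / 48² = 173.6111

173.6111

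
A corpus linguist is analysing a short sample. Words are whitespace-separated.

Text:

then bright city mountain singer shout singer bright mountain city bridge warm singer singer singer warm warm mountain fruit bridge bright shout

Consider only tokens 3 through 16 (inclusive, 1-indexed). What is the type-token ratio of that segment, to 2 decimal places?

Segment tokens 3–16: city, mountain, singer, shout, singer, bright, mountain, city, bridge, warm, singer, singer, singer, warm
Segment N = 14, segment V = 7.
TTR = 7 / 14 = 0.50

0.50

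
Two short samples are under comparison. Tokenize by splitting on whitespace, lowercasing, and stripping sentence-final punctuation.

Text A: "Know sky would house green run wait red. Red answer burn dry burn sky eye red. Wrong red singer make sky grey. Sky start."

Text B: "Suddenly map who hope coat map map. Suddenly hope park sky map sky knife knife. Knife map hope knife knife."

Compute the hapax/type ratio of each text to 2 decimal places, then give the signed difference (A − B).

A: hapax=14, V=17, ratio=0.82
B: hapax=3, V=8, ratio=0.38
Difference = 0.82 − 0.38 = 0.44

0.44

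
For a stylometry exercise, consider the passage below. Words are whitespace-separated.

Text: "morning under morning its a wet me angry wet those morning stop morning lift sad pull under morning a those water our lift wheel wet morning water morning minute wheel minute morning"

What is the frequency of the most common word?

8

Frequencies: morning:8, wet:3, under:2, a:2, those:2, lift:2, water:2, wheel:2, minute:2, its:1, me:1, angry:1, stop:1, sad:1, pull:1, our:1
Most common: 'morning' with frequency 8.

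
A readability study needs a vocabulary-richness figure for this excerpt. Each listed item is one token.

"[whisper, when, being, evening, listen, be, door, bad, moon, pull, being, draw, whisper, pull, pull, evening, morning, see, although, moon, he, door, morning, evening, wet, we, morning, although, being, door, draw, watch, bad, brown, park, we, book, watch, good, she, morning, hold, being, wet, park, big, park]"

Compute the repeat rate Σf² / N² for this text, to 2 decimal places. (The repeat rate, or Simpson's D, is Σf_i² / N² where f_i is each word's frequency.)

Frequencies: being:4, morning:4, evening:3, door:3, pull:3, park:3, whisper:2, bad:2, moon:2, draw:2, although:2, wet:2, we:2, watch:2, when:1, listen:1, be:1, see:1, he:1, brown:1, … (5 more, each freq 1)
Σf² = 111; N² = 2209
Repeat rate = 111 / 2209 = 0.05

0.05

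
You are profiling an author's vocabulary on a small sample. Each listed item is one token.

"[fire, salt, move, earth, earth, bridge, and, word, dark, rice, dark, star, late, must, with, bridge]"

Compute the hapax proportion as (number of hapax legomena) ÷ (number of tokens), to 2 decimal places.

0.63

Frequencies: earth:2, bridge:2, dark:2, fire:1, salt:1, move:1, and:1, word:1, rice:1, star:1, late:1, must:1, with:1
Hapax count = 10; token count = 16.
Ratio = 10 / 16 = 0.63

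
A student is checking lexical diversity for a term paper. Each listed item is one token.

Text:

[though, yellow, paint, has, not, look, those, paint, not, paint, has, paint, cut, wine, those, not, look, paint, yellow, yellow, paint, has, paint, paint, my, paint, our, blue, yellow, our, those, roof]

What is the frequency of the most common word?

9

Frequencies: paint:9, yellow:4, has:3, not:3, those:3, look:2, our:2, though:1, cut:1, wine:1, my:1, blue:1, roof:1
Most common: 'paint' with frequency 9.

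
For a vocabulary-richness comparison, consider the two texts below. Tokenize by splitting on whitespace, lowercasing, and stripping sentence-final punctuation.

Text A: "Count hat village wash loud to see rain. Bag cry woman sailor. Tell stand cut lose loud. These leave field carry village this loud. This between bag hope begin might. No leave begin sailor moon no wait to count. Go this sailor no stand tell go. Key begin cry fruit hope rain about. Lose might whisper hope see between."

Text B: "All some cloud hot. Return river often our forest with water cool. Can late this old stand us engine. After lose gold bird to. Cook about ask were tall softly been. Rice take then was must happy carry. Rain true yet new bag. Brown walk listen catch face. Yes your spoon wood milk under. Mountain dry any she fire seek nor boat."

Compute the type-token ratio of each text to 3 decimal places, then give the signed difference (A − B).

-0.441

TTR(A) = 33/59 = 0.559
TTR(B) = 62/62 = 1.000
Difference = 0.559 − 1.000 = -0.441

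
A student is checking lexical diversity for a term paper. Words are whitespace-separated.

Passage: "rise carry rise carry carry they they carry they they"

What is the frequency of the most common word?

Frequencies: carry:4, they:4, rise:2
Most common: 'carry' with frequency 4.

4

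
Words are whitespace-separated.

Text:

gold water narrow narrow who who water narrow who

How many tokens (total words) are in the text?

Tokens: gold, water, narrow, narrow, who, who, water, narrow, who
N = 9

9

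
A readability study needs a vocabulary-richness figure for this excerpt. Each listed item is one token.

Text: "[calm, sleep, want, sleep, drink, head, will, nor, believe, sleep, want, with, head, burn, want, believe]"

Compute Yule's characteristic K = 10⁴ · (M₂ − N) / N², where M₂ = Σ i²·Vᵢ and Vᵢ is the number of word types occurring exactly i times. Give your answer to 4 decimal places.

625.0000

Frequencies: sleep:3, want:3, head:2, believe:2, calm:1, drink:1, will:1, nor:1, with:1, burn:1
N = 16. Frequency spectrum: V_1=6, V_2=2, V_3=2
M₂ = 1²·6 + 2²·2 + 3²·2 = 32
K = 10000 × (32 − 16) / 16² = 625.0000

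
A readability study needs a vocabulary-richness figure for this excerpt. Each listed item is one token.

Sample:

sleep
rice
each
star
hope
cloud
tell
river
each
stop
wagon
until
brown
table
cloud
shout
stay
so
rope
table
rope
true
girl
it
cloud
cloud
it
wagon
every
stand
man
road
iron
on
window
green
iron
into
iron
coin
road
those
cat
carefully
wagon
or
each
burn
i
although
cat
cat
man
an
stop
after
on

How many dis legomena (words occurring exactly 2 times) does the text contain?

7

Frequencies: cloud:4, each:3, wagon:3, iron:3, cat:3, stop:2, table:2, rope:2, it:2, man:2, road:2, on:2, sleep:1, rice:1, star:1, hope:1, tell:1, river:1, until:1, brown:1, … (19 more, each freq 1)
Words with frequency 2: it, man, on, road, rope, stop, table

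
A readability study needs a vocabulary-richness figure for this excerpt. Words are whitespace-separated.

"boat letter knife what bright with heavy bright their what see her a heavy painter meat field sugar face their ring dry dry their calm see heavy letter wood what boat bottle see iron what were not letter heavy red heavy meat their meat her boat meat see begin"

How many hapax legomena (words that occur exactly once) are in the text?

Frequencies: heavy:5, what:4, their:4, see:4, meat:4, boat:3, letter:3, bright:2, her:2, dry:2, knife:1, with:1, a:1, painter:1, field:1, sugar:1, face:1, ring:1, calm:1, wood:1, … (6 more, each freq 1)
Hapax (freq=1): a, begin, bottle, calm, face, field, iron, knife, not, painter, red, ring, sugar, were, with, wood

16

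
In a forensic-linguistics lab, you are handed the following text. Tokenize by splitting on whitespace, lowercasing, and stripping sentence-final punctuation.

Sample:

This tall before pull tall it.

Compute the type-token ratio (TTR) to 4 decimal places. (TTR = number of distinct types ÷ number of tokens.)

0.8333

N = 6 tokens, V = 5 types.
TTR = V / N = 5 / 6 = 0.8333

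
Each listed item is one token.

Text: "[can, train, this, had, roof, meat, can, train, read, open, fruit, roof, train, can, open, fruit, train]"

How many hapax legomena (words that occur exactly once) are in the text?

4

Frequencies: train:4, can:3, roof:2, open:2, fruit:2, this:1, had:1, meat:1, read:1
Hapax (freq=1): had, meat, read, this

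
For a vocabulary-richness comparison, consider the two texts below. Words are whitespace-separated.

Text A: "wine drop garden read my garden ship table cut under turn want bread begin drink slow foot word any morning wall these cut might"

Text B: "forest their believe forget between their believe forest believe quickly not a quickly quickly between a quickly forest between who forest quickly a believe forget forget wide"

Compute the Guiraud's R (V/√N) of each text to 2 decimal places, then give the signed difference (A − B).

2.57

A: V=22, N=24, R=4.49
B: V=10, N=27, R=1.92
Difference = 4.49 − 1.92 = 2.57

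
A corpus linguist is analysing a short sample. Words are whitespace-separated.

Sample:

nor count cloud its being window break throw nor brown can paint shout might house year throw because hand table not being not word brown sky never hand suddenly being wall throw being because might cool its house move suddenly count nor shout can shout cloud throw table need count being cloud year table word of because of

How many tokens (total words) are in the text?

Tokens: nor, count, cloud, its, being, window, break, throw, nor, brown, can, paint, shout, might, house, year, throw, because, hand, table, not, being, not, word, brown, sky, never, hand, suddenly, being, wall, throw, being, because, might, cool, its, house, move, suddenly, count, nor, shout, can, shout, cloud, throw, table, need, count, being, cloud, year, table, word, of, because, of
N = 58

58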